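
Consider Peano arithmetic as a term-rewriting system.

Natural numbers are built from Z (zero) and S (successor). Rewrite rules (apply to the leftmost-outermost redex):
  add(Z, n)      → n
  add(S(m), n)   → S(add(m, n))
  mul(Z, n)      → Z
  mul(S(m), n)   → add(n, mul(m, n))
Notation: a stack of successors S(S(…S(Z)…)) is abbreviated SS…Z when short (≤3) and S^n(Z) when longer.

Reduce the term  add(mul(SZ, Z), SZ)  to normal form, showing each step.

Answer: normal form = SZ  (in 4 steps)

Derivation:
  start: add(mul(SZ, Z), SZ)
  [1] add(add(Z, mul(Z, Z)), SZ)
  [2] add(mul(Z, Z), SZ)
  [3] add(Z, SZ)
  [4] SZ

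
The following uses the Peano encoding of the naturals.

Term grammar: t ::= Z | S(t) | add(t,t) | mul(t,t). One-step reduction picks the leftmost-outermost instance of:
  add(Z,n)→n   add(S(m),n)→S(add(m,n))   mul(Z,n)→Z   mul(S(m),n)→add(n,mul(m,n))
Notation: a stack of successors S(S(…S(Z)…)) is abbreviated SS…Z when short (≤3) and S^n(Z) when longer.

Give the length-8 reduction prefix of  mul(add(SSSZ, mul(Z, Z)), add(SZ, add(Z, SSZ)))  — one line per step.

Answer: after 8 steps: S(S(S(add(Z, mul(add(SSZ, mul(Z, Z)), add(SZ, add(Z, SSZ)))))))

Working:
  start: mul(add(SSSZ, mul(Z, Z)), add(SZ, add(Z, SSZ)))
  [1] mul(S(add(SSZ, mul(Z, Z))), add(SZ, add(Z, SSZ)))
  [2] add(add(SZ, add(Z, SSZ)), mul(add(SSZ, mul(Z, Z)), add(SZ, add(Z, SSZ))))
  [3] add(S(add(Z, add(Z, SSZ))), mul(add(SSZ, mul(Z, Z)), add(SZ, add(Z, SSZ))))
  [4] S(add(add(Z, add(Z, SSZ)), mul(add(SSZ, mul(Z, Z)), add(SZ, add(Z, SSZ)))))
  [5] S(add(add(Z, SSZ), mul(add(SSZ, mul(Z, Z)), add(SZ, add(Z, SSZ)))))
  [6] S(add(SSZ, mul(add(SSZ, mul(Z, Z)), add(SZ, add(Z, SSZ)))))
  [7] S(S(add(SZ, mul(add(SSZ, mul(Z, Z)), add(SZ, add(Z, SSZ))))))
  [8] S(S(S(add(Z, mul(add(SSZ, mul(Z, Z)), add(SZ, add(Z, SSZ)))))))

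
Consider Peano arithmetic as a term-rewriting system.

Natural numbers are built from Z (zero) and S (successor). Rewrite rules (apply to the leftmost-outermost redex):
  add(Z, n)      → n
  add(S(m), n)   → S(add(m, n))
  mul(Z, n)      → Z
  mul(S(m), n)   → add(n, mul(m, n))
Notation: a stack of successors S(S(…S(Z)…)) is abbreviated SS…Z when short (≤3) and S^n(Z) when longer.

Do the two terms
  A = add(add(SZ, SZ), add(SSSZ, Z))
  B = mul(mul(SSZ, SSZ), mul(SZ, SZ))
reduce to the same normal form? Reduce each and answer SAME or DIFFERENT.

Answer: DIFFERENT — A ⇓ S^5(Z), B ⇓ S^4(Z)

Reduction:
Term A:
  start: add(add(SZ, SZ), add(SSSZ, Z))
  [1] add(S(add(Z, SZ)), add(SSSZ, Z))
  [2] S(add(add(Z, SZ), add(SSSZ, Z)))
  [3] S(add(SZ, add(SSSZ, Z)))
  [4] S(S(add(Z, add(SSSZ, Z))))
  [5] S(S(add(SSSZ, Z)))
  [6] S(S(S(add(SSZ, Z))))
  [7] S(S(S(S(add(SZ, Z)))))
  [8] S(S(S(S(S(add(Z, Z))))))
  [9] S^5(Z)

Term B:
  start: mul(mul(SSZ, SSZ), mul(SZ, SZ))
  [1] mul(add(SSZ, mul(SZ, SSZ)), mul(SZ, SZ))
  [2] mul(S(add(SZ, mul(SZ, SSZ))), mul(SZ, SZ))
  [3] add(mul(SZ, SZ), mul(add(SZ, mul(SZ, SSZ)), mul(SZ, SZ)))
  [4] add(add(SZ, mul(Z, SZ)), mul(add(SZ, mul(SZ, SSZ)), mul(SZ, SZ)))
  [5] add(S(add(Z, mul(Z, SZ))), mul(add(SZ, mul(SZ, SSZ)), mul(SZ, SZ)))
  [6] S(add(add(Z, mul(Z, SZ)), mul(add(SZ, mul(SZ, SSZ)), mul(SZ, SZ))))
  [7] S(add(mul(Z, SZ), mul(add(SZ, mul(SZ, SSZ)), mul(SZ, SZ))))
  [8] S(add(Z, mul(add(SZ, mul(SZ, SSZ)), mul(SZ, SZ))))
  [9] S(mul(add(SZ, mul(SZ, SSZ)), mul(SZ, SZ)))
  [10] S(mul(S(add(Z, mul(SZ, SSZ))), mul(SZ, SZ)))
  [11] S(add(mul(SZ, SZ), mul(add(Z, mul(SZ, SSZ)), mul(SZ, SZ))))
  [12] S(add(add(SZ, mul(Z, SZ)), mul(add(Z, mul(SZ, SSZ)), mul(SZ, SZ))))
  [13] S(add(S(add(Z, mul(Z, SZ))), mul(add(Z, mul(SZ, SSZ)), mul(SZ, SZ))))
  [14] S(S(add(add(Z, mul(Z, SZ)), mul(add(Z, mul(SZ, SSZ)), mul(SZ, SZ)))))
  [15] S(S(add(mul(Z, SZ), mul(add(Z, mul(SZ, SSZ)), mul(SZ, SZ)))))
  [16] S(S(add(Z, mul(add(Z, mul(SZ, SSZ)), mul(SZ, SZ)))))
  [17] S(S(mul(add(Z, mul(SZ, SSZ)), mul(SZ, SZ))))
  [18] S(S(mul(mul(SZ, SSZ), mul(SZ, SZ))))
  [19] S(S(mul(add(SSZ, mul(Z, SSZ)), mul(SZ, SZ))))
  [20] S(S(mul(S(add(SZ, mul(Z, SSZ))), mul(SZ, SZ))))
  [21] S(S(add(mul(SZ, SZ), mul(add(SZ, mul(Z, SSZ)), mul(SZ, SZ)))))
  [22] S(S(add(add(SZ, mul(Z, SZ)), mul(add(SZ, mul(Z, SSZ)), mul(SZ, SZ)))))
  [23] S(S(add(S(add(Z, mul(Z, SZ))), mul(add(SZ, mul(Z, SSZ)), mul(SZ, SZ)))))
  [24] S(S(S(add(add(Z, mul(Z, SZ)), mul(add(SZ, mul(Z, SSZ)), mul(SZ, SZ))))))
  [25] S(S(S(add(mul(Z, SZ), mul(add(SZ, mul(Z, SSZ)), mul(SZ, SZ))))))
  [26] S(S(S(add(Z, mul(add(SZ, mul(Z, SSZ)), mul(SZ, SZ))))))
  [27] S(S(S(mul(add(SZ, mul(Z, SSZ)), mul(SZ, SZ)))))
  [28] S(S(S(mul(S(add(Z, mul(Z, SSZ))), mul(SZ, SZ)))))
  [29] S(S(S(add(mul(SZ, SZ), mul(add(Z, mul(Z, SSZ)), mul(SZ, SZ))))))
  [30] S(S(S(add(add(SZ, mul(Z, SZ)), mul(add(Z, mul(Z, SSZ)), mul(SZ, SZ))))))
  [31] S(S(S(add(S(add(Z, mul(Z, SZ))), mul(add(Z, mul(Z, SSZ)), mul(SZ, SZ))))))
  [32] S(S(S(S(add(add(Z, mul(Z, SZ)), mul(add(Z, mul(Z, SSZ)), mul(SZ, SZ)))))))
  [33] S(S(S(S(add(mul(Z, SZ), mul(add(Z, mul(Z, SSZ)), mul(SZ, SZ)))))))
  [34] S(S(S(S(add(Z, mul(add(Z, mul(Z, SSZ)), mul(SZ, SZ)))))))
  [35] S(S(S(S(mul(add(Z, mul(Z, SSZ)), mul(SZ, SZ))))))
  [36] S(S(S(S(mul(mul(Z, SSZ), mul(SZ, SZ))))))
  [37] S(S(S(S(mul(Z, mul(SZ, SZ))))))
  [38] S^4(Z)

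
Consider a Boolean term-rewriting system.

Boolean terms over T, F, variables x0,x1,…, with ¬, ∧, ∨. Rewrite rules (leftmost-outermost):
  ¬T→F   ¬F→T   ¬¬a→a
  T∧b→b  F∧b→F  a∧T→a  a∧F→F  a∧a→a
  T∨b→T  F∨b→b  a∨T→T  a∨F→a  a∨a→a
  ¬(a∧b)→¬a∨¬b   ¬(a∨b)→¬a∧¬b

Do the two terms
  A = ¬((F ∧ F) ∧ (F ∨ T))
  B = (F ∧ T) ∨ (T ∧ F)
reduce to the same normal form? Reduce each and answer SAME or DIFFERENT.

Answer: DIFFERENT — A ⇓ T, B ⇓ F

Derivation:
Term A:
  start: ¬((F ∧ F) ∧ (F ∨ T))
  →1  ¬(F ∧ F) ∨ ¬(F ∨ T)
  →2  (¬F ∨ ¬F) ∨ ¬(F ∨ T)
  →3  ¬F ∨ ¬(F ∨ T)
  →4  T ∨ ¬(F ∨ T)
  →5  T

Term B:
  start: (F ∧ T) ∨ (T ∧ F)
  →1  F ∨ (T ∧ F)
  →2  T ∧ F
  →3  F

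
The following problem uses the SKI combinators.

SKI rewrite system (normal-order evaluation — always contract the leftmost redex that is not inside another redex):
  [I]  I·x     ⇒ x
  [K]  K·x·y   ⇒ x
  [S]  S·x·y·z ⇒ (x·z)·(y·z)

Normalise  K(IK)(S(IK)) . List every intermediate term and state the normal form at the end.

Answer: normal form = K  (in 2 steps)

Derivation:
  start: K(IK)(S(IK))
  step 1: IK
  step 2: K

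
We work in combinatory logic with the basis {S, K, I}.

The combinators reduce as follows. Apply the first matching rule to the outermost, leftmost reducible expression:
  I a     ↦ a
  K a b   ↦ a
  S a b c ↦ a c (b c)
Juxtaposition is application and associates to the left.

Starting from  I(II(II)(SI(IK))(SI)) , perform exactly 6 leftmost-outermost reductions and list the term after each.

Answer: after 6 steps: I(SI)(IK(SI))

Derivation:
  start: I(II(II)(SI(IK))(SI))
  [1] II(II)(SI(IK))(SI)
  [2] I(II)(SI(IK))(SI)
  [3] II(SI(IK))(SI)
  [4] I(SI(IK))(SI)
  [5] SI(IK)(SI)
  [6] I(SI)(IK(SI))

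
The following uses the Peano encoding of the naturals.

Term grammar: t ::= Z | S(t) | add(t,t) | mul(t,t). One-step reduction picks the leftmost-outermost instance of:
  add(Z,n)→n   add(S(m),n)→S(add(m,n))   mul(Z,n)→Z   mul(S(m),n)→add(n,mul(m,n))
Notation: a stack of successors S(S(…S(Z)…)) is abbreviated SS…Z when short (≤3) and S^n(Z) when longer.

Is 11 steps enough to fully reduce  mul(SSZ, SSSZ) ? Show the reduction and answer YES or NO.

  start: mul(SSZ, SSSZ)
  [1] add(SSSZ, mul(SZ, SSSZ))
  [2] S(add(SSZ, mul(SZ, SSSZ)))
  [3] S(S(add(SZ, mul(SZ, SSSZ))))
  [4] S(S(S(add(Z, mul(SZ, SSSZ)))))
  [5] S(S(S(mul(SZ, SSSZ))))
  [6] S(S(S(add(SSSZ, mul(Z, SSSZ)))))
  [7] S(S(S(S(add(SSZ, mul(Z, SSSZ))))))
  [8] S(S(S(S(S(add(SZ, mul(Z, SSSZ)))))))
  [9] S(S(S(S(S(S(add(Z, mul(Z, SSSZ))))))))
  [10] S(S(S(S(S(S(mul(Z, SSSZ)))))))
  [11] S^6(Z)

Answer: YES — reaches normal form S^6(Z) in 11 ≤ 11 steps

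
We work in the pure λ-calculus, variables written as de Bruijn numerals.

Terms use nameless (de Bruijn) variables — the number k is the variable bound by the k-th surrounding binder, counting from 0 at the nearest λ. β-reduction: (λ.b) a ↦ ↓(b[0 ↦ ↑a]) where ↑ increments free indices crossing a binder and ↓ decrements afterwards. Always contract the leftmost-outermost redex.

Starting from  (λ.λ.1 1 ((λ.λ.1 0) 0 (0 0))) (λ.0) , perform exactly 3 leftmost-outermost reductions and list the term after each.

  start: (λ.λ.1 1 ((λ.λ.1 0) 0 (0 0))) (λ.0)
  [1] λ.(λ.0) (λ.0) ((λ.λ.1 0) 0 (0 0))
  [2] λ.(λ.0) ((λ.λ.1 0) 0 (0 0))
  [3] λ.(λ.λ.1 0) 0 (0 0)

Answer: after 3 steps: λ.(λ.λ.1 0) 0 (0 0)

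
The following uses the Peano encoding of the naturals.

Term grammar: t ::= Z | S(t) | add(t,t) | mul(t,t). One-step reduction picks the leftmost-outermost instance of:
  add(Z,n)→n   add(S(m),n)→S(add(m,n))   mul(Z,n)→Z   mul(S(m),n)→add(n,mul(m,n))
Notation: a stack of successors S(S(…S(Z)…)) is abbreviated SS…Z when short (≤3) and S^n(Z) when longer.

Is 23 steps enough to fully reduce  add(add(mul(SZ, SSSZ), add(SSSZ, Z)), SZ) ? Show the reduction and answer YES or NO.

Answer: YES — reaches normal form S^7(Z) in 21 ≤ 23 steps

Derivation:
  start: add(add(mul(SZ, SSSZ), add(SSSZ, Z)), SZ)
  step 1: add(add(add(SSSZ, mul(Z, SSSZ)), add(SSSZ, Z)), SZ)
  step 2: add(add(S(add(SSZ, mul(Z, SSSZ))), add(SSSZ, Z)), SZ)
  step 3: add(S(add(add(SSZ, mul(Z, SSSZ)), add(SSSZ, Z))), SZ)
  step 4: S(add(add(add(SSZ, mul(Z, SSSZ)), add(SSSZ, Z)), SZ))
  step 5: S(add(add(S(add(SZ, mul(Z, SSSZ))), add(SSSZ, Z)), SZ))
  step 6: S(add(S(add(add(SZ, mul(Z, SSSZ)), add(SSSZ, Z))), SZ))
  step 7: S(S(add(add(add(SZ, mul(Z, SSSZ)), add(SSSZ, Z)), SZ)))
  step 8: S(S(add(add(S(add(Z, mul(Z, SSSZ))), add(SSSZ, Z)), SZ)))
  step 9: S(S(add(S(add(add(Z, mul(Z, SSSZ)), add(SSSZ, Z))), SZ)))
  step 10: S(S(S(add(add(add(Z, mul(Z, SSSZ)), add(SSSZ, Z)), SZ))))
  step 11: S(S(S(add(add(mul(Z, SSSZ), add(SSSZ, Z)), SZ))))
  step 12: S(S(S(add(add(Z, add(SSSZ, Z)), SZ))))
  step 13: S(S(S(add(add(SSSZ, Z), SZ))))
  step 14: S(S(S(add(S(add(SSZ, Z)), SZ))))
  step 15: S(S(S(S(add(add(SSZ, Z), SZ)))))
  step 16: S(S(S(S(add(S(add(SZ, Z)), SZ)))))
  step 17: S(S(S(S(S(add(add(SZ, Z), SZ))))))
  step 18: S(S(S(S(S(add(S(add(Z, Z)), SZ))))))
  step 19: S(S(S(S(S(S(add(add(Z, Z), SZ)))))))
  step 20: S(S(S(S(S(S(add(Z, SZ)))))))
  step 21: S^7(Z)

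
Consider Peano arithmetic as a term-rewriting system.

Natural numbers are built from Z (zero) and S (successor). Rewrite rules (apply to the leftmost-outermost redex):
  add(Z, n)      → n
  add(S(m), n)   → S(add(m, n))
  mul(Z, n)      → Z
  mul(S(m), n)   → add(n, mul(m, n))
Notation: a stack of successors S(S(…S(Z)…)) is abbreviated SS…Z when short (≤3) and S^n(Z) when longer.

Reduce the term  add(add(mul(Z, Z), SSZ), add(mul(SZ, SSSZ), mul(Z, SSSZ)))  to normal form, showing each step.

Answer: normal form = S^5(Z)  (in 16 steps)

Derivation:
  start: add(add(mul(Z, Z), SSZ), add(mul(SZ, SSSZ), mul(Z, SSSZ)))
  step 1: add(add(Z, SSZ), add(mul(SZ, SSSZ), mul(Z, SSSZ)))
  step 2: add(SSZ, add(mul(SZ, SSSZ), mul(Z, SSSZ)))
  step 3: S(add(SZ, add(mul(SZ, SSSZ), mul(Z, SSSZ))))
  step 4: S(S(add(Z, add(mul(SZ, SSSZ), mul(Z, SSSZ)))))
  step 5: S(S(add(mul(SZ, SSSZ), mul(Z, SSSZ))))
  step 6: S(S(add(add(SSSZ, mul(Z, SSSZ)), mul(Z, SSSZ))))
  step 7: S(S(add(S(add(SSZ, mul(Z, SSSZ))), mul(Z, SSSZ))))
  step 8: S(S(S(add(add(SSZ, mul(Z, SSSZ)), mul(Z, SSSZ)))))
  step 9: S(S(S(add(S(add(SZ, mul(Z, SSSZ))), mul(Z, SSSZ)))))
  step 10: S(S(S(S(add(add(SZ, mul(Z, SSSZ)), mul(Z, SSSZ))))))
  step 11: S(S(S(S(add(S(add(Z, mul(Z, SSSZ))), mul(Z, SSSZ))))))
  step 12: S(S(S(S(S(add(add(Z, mul(Z, SSSZ)), mul(Z, SSSZ)))))))
  step 13: S(S(S(S(S(add(mul(Z, SSSZ), mul(Z, SSSZ)))))))
  step 14: S(S(S(S(S(add(Z, mul(Z, SSSZ)))))))
  step 15: S(S(S(S(S(mul(Z, SSSZ))))))
  step 16: S^5(Z)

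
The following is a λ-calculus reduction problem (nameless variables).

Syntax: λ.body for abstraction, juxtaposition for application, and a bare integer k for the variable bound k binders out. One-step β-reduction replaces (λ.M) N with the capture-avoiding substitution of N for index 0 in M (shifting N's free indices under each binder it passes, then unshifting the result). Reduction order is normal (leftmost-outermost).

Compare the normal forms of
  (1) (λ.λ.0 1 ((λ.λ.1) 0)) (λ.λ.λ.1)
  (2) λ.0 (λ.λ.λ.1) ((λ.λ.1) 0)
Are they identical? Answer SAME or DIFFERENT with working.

Answer: SAME — A ⇓ λ.0 (λ.λ.λ.1) (λ.1), B ⇓ λ.0 (λ.λ.λ.1) (λ.1)

Reduction:
Term A:
  start: (λ.λ.0 1 ((λ.λ.1) 0)) (λ.λ.λ.1)
  [1] λ.0 (λ.λ.λ.1) ((λ.λ.1) 0)
  [2] λ.0 (λ.λ.λ.1) (λ.1)

Term B:
  start: λ.0 (λ.λ.λ.1) ((λ.λ.1) 0)
  [1] λ.0 (λ.λ.λ.1) (λ.1)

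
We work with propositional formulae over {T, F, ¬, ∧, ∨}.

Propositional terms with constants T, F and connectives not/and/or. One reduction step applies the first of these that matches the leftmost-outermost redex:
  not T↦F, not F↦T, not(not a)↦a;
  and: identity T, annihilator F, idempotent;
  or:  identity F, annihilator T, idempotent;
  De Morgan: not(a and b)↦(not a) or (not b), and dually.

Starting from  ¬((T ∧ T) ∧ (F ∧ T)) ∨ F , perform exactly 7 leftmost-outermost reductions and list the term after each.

  start: ¬((T ∧ T) ∧ (F ∧ T)) ∨ F
  →1  ¬((T ∧ T) ∧ (F ∧ T))
  →2  ¬(T ∧ T) ∨ ¬(F ∧ T)
  →3  (¬T ∨ ¬T) ∨ ¬(F ∧ T)
  →4  ¬T ∨ ¬(F ∧ T)
  →5  F ∨ ¬(F ∧ T)
  →6  ¬(F ∧ T)
  →7  ¬F ∨ ¬T

Answer: after 7 steps: ¬F ∨ ¬T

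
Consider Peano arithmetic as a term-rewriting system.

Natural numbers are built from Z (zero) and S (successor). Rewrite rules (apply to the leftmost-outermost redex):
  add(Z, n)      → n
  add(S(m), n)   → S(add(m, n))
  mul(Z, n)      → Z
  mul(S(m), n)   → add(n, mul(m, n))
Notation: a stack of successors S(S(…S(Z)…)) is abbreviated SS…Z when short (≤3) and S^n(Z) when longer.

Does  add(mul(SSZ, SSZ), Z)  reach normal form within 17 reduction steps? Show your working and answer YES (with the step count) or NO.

Answer: YES — reaches normal form S^4(Z) in 14 ≤ 17 steps

Reduction:
  start: add(mul(SSZ, SSZ), Z)
  step 1: add(add(SSZ, mul(SZ, SSZ)), Z)
  step 2: add(S(add(SZ, mul(SZ, SSZ))), Z)
  step 3: S(add(add(SZ, mul(SZ, SSZ)), Z))
  step 4: S(add(S(add(Z, mul(SZ, SSZ))), Z))
  step 5: S(S(add(add(Z, mul(SZ, SSZ)), Z)))
  step 6: S(S(add(mul(SZ, SSZ), Z)))
  step 7: S(S(add(add(SSZ, mul(Z, SSZ)), Z)))
  step 8: S(S(add(S(add(SZ, mul(Z, SSZ))), Z)))
  step 9: S(S(S(add(add(SZ, mul(Z, SSZ)), Z))))
  step 10: S(S(S(add(S(add(Z, mul(Z, SSZ))), Z))))
  step 11: S(S(S(S(add(add(Z, mul(Z, SSZ)), Z)))))
  step 12: S(S(S(S(add(mul(Z, SSZ), Z)))))
  step 13: S(S(S(S(add(Z, Z)))))
  step 14: S^4(Z)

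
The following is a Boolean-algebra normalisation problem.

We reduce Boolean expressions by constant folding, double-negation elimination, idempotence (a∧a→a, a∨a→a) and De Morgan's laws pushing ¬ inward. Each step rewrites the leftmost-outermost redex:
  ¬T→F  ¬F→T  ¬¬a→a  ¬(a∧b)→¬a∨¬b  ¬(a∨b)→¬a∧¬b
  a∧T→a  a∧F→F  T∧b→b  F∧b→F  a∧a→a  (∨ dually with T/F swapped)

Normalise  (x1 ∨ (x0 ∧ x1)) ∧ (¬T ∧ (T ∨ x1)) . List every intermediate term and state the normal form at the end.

  start: (x1 ∨ (x0 ∧ x1)) ∧ (¬T ∧ (T ∨ x1))
  step 1: (x1 ∨ (x0 ∧ x1)) ∧ (F ∧ (T ∨ x1))
  step 2: (x1 ∨ (x0 ∧ x1)) ∧ F
  step 3: F

Answer: normal form = F  (in 3 steps)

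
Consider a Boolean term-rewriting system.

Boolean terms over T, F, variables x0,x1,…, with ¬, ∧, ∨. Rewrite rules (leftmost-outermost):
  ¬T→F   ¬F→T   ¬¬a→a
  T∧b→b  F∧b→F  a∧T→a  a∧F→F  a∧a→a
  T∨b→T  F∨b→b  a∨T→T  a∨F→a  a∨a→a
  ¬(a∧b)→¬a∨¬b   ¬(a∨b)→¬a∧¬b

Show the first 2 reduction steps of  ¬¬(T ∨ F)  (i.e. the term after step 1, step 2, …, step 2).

Answer: after 2 steps: T

Reduction:
  start: ¬¬(T ∨ F)
  →1  T ∨ F
  →2  T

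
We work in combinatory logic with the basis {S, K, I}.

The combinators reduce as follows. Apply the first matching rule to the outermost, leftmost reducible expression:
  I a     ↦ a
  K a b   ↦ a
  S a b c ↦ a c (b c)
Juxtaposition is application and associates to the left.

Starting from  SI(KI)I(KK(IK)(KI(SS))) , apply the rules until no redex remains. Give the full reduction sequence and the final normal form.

  start: SI(KI)I(KK(IK)(KI(SS)))
  →1  II(KII)(KK(IK)(KI(SS)))
  →2  I(KII)(KK(IK)(KI(SS)))
  →3  KII(KK(IK)(KI(SS)))
  →4  I(KK(IK)(KI(SS)))
  →5  KK(IK)(KI(SS))
  →6  K(KI(SS))
  →7  KI

Answer: normal form = KI  (in 7 steps)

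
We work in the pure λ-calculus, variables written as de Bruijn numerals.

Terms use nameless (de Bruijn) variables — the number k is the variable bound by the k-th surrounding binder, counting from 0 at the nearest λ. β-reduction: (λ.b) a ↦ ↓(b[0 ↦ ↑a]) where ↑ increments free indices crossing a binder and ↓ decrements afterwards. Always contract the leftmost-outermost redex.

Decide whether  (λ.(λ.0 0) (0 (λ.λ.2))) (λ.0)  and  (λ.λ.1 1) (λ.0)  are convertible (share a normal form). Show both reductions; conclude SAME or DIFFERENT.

Term A:
  start: (λ.(λ.0 0) (0 (λ.λ.2))) (λ.0)
  →1  (λ.0 0) ((λ.0) (λ.λ.λ.0))
  →2  (λ.0) (λ.λ.λ.0) ((λ.0) (λ.λ.λ.0))
  →3  (λ.λ.λ.0) ((λ.0) (λ.λ.λ.0))
  →4  λ.λ.0

Term B:
  start: (λ.λ.1 1) (λ.0)
  →1  λ.(λ.0) (λ.0)
  →2  λ.λ.0

Answer: SAME — A ⇓ λ.λ.0, B ⇓ λ.λ.0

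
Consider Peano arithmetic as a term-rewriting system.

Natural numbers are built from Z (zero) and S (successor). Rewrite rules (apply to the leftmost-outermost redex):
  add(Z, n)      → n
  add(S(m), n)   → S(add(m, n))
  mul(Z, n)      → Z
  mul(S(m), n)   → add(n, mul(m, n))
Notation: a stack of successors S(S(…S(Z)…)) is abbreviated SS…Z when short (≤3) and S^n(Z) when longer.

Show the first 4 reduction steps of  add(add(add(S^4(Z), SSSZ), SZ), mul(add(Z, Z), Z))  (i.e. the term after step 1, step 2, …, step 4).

Answer: after 4 steps: S(add(add(S(add(SSZ, SSSZ)), SZ), mul(add(Z, Z), Z)))

Working:
  start: add(add(add(S^4(Z), SSSZ), SZ), mul(add(Z, Z), Z))
  step 1: add(add(S(add(SSSZ, SSSZ)), SZ), mul(add(Z, Z), Z))
  step 2: add(S(add(add(SSSZ, SSSZ), SZ)), mul(add(Z, Z), Z))
  step 3: S(add(add(add(SSSZ, SSSZ), SZ), mul(add(Z, Z), Z)))
  step 4: S(add(add(S(add(SSZ, SSSZ)), SZ), mul(add(Z, Z), Z)))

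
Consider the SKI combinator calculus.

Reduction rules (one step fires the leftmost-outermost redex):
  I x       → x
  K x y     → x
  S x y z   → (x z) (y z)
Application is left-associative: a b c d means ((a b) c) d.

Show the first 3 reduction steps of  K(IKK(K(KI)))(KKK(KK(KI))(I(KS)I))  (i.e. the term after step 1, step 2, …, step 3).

Answer: after 3 steps: K

Working:
  start: K(IKK(K(KI)))(KKK(KK(KI))(I(KS)I))
  →1  IKK(K(KI))
  →2  KK(K(KI))
  →3  K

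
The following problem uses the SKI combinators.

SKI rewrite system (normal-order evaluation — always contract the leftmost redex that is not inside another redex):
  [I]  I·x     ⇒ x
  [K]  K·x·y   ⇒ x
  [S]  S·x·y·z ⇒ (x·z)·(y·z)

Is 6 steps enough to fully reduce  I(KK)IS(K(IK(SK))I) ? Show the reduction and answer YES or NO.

  start: I(KK)IS(K(IK(SK))I)
  →1  KKIS(K(IK(SK))I)
  →2  KS(K(IK(SK))I)
  →3  S

Answer: YES — reaches normal form S in 3 ≤ 6 steps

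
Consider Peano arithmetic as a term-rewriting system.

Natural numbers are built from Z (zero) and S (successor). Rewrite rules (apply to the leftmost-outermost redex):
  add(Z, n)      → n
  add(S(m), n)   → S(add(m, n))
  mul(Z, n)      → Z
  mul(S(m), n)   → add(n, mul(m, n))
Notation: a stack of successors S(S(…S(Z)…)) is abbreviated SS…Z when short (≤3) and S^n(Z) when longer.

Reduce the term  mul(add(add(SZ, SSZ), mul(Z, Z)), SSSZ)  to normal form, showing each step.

Answer: normal form = S^9(Z)  (in 23 steps)

Derivation:
  start: mul(add(add(SZ, SSZ), mul(Z, Z)), SSSZ)
  step 1: mul(add(S(add(Z, SSZ)), mul(Z, Z)), SSSZ)
  step 2: mul(S(add(add(Z, SSZ), mul(Z, Z))), SSSZ)
  step 3: add(SSSZ, mul(add(add(Z, SSZ), mul(Z, Z)), SSSZ))
  step 4: S(add(SSZ, mul(add(add(Z, SSZ), mul(Z, Z)), SSSZ)))
  step 5: S(S(add(SZ, mul(add(add(Z, SSZ), mul(Z, Z)), SSSZ))))
  step 6: S(S(S(add(Z, mul(add(add(Z, SSZ), mul(Z, Z)), SSSZ)))))
  step 7: S(S(S(mul(add(add(Z, SSZ), mul(Z, Z)), SSSZ))))
  step 8: S(S(S(mul(add(SSZ, mul(Z, Z)), SSSZ))))
  step 9: S(S(S(mul(S(add(SZ, mul(Z, Z))), SSSZ))))
  step 10: S(S(S(add(SSSZ, mul(add(SZ, mul(Z, Z)), SSSZ)))))
  step 11: S(S(S(S(add(SSZ, mul(add(SZ, mul(Z, Z)), SSSZ))))))
  step 12: S(S(S(S(S(add(SZ, mul(add(SZ, mul(Z, Z)), SSSZ)))))))
  step 13: S(S(S(S(S(S(add(Z, mul(add(SZ, mul(Z, Z)), SSSZ))))))))
  step 14: S(S(S(S(S(S(mul(add(SZ, mul(Z, Z)), SSSZ)))))))
  step 15: S(S(S(S(S(S(mul(S(add(Z, mul(Z, Z))), SSSZ)))))))
  step 16: S(S(S(S(S(S(add(SSSZ, mul(add(Z, mul(Z, Z)), SSSZ))))))))
  step 17: S(S(S(S(S(S(S(add(SSZ, mul(add(Z, mul(Z, Z)), SSSZ)))))))))
  step 18: S(S(S(S(S(S(S(S(add(SZ, mul(add(Z, mul(Z, Z)), SSSZ))))))))))
  step 19: S(S(S(S(S(S(S(S(S(add(Z, mul(add(Z, mul(Z, Z)), SSSZ)))))))))))
  step 20: S(S(S(S(S(S(S(S(S(mul(add(Z, mul(Z, Z)), SSSZ))))))))))
  step 21: S(S(S(S(S(S(S(S(S(mul(mul(Z, Z), SSSZ))))))))))
  step 22: S(S(S(S(S(S(S(S(S(mul(Z, SSSZ))))))))))
  step 23: S^9(Z)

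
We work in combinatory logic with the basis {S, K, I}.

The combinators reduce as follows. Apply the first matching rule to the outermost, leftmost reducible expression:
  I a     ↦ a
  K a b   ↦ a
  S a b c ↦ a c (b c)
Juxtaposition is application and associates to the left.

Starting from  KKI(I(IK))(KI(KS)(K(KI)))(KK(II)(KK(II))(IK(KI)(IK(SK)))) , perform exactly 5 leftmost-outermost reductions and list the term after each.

Answer: after 5 steps: K(K(KK(II))(IK(KI)(IK(SK))))

Derivation:
  start: KKI(I(IK))(KI(KS)(K(KI)))(KK(II)(KK(II))(IK(KI)(IK(SK))))
  →1  K(I(IK))(KI(KS)(K(KI)))(KK(II)(KK(II))(IK(KI)(IK(SK))))
  →2  I(IK)(KK(II)(KK(II))(IK(KI)(IK(SK))))
  →3  IK(KK(II)(KK(II))(IK(KI)(IK(SK))))
  →4  K(KK(II)(KK(II))(IK(KI)(IK(SK))))
  →5  K(K(KK(II))(IK(KI)(IK(SK))))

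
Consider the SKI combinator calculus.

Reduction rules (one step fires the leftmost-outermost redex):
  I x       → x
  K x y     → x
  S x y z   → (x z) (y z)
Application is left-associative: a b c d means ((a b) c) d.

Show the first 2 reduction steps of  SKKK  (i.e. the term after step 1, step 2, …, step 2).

  start: SKKK
  →1  KK(KK)
  →2  K

Answer: after 2 steps: K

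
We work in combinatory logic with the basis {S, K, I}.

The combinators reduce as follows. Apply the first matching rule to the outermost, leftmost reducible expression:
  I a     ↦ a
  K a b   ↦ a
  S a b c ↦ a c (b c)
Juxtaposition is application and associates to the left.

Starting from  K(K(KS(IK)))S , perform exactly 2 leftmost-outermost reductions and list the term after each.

  start: K(K(KS(IK)))S
  →1  K(KS(IK))
  →2  KS

Answer: after 2 steps: KS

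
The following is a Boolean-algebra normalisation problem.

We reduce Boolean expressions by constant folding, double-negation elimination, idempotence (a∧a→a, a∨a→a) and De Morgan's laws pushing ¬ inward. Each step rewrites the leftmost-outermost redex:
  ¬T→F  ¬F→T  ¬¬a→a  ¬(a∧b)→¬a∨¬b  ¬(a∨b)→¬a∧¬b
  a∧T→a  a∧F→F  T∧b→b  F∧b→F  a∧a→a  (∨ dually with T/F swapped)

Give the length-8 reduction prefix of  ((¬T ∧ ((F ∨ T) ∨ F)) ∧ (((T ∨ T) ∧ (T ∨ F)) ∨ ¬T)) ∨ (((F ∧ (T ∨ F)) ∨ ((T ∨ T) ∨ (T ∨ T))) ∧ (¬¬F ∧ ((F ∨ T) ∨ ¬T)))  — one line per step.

Answer: after 8 steps: T ∧ (¬¬F ∧ ((F ∨ T) ∨ ¬T))

Derivation:
  start: ((¬T ∧ ((F ∨ T) ∨ F)) ∧ (((T ∨ T) ∧ (T ∨ F)) ∨ ¬T)) ∨ (((F ∧ (T ∨ F)) ∨ ((T ∨ T) ∨ (T ∨ T))) ∧ (¬¬F ∧ ((F ∨ T) ∨ ¬T)))
  [1] ((F ∧ ((F ∨ T) ∨ F)) ∧ (((T ∨ T) ∧ (T ∨ F)) ∨ ¬T)) ∨ (((F ∧ (T ∨ F)) ∨ ((T ∨ T) ∨ (T ∨ T))) ∧ (¬¬F ∧ ((F ∨ T) ∨ ¬T)))
  [2] (F ∧ (((T ∨ T) ∧ (T ∨ F)) ∨ ¬T)) ∨ (((F ∧ (T ∨ F)) ∨ ((T ∨ T) ∨ (T ∨ T))) ∧ (¬¬F ∧ ((F ∨ T) ∨ ¬T)))
  [3] F ∨ (((F ∧ (T ∨ F)) ∨ ((T ∨ T) ∨ (T ∨ T))) ∧ (¬¬F ∧ ((F ∨ T) ∨ ¬T)))
  [4] ((F ∧ (T ∨ F)) ∨ ((T ∨ T) ∨ (T ∨ T))) ∧ (¬¬F ∧ ((F ∨ T) ∨ ¬T))
  [5] (F ∨ ((T ∨ T) ∨ (T ∨ T))) ∧ (¬¬F ∧ ((F ∨ T) ∨ ¬T))
  [6] ((T ∨ T) ∨ (T ∨ T)) ∧ (¬¬F ∧ ((F ∨ T) ∨ ¬T))
  [7] (T ∨ T) ∧ (¬¬F ∧ ((F ∨ T) ∨ ¬T))
  [8] T ∧ (¬¬F ∧ ((F ∨ T) ∨ ¬T))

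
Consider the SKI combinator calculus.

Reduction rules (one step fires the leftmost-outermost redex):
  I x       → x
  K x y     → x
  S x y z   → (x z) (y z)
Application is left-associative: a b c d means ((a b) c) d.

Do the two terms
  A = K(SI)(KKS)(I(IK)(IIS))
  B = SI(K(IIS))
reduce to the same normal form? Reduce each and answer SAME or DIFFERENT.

Answer: SAME — A ⇓ SI(KS), B ⇓ SI(KS)

Derivation:
Term A:
  start: K(SI)(KKS)(I(IK)(IIS))
  →1  SI(I(IK)(IIS))
  →2  SI(IK(IIS))
  →3  SI(K(IIS))
  →4  SI(K(IS))
  →5  SI(KS)

Term B:
  start: SI(K(IIS))
  →1  SI(K(IS))
  →2  SI(KS)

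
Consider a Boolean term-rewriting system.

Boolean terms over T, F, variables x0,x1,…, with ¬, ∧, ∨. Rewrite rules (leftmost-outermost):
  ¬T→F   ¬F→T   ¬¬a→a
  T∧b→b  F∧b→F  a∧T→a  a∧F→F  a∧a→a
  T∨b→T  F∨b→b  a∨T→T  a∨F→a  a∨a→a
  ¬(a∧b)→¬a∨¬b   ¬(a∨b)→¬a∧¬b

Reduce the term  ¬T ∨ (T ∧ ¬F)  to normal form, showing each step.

  start: ¬T ∨ (T ∧ ¬F)
  [1] F ∨ (T ∧ ¬F)
  [2] T ∧ ¬F
  [3] ¬F
  [4] T

Answer: normal form = T  (in 4 steps)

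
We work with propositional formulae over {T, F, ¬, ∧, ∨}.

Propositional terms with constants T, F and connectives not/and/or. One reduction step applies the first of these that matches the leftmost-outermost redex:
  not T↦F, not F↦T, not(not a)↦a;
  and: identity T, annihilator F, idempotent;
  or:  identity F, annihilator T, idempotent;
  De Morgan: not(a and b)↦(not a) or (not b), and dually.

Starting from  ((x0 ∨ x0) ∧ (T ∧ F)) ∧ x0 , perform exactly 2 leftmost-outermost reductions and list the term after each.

  start: ((x0 ∨ x0) ∧ (T ∧ F)) ∧ x0
  step 1: (x0 ∧ (T ∧ F)) ∧ x0
  step 2: (x0 ∧ F) ∧ x0

Answer: after 2 steps: (x0 ∧ F) ∧ x0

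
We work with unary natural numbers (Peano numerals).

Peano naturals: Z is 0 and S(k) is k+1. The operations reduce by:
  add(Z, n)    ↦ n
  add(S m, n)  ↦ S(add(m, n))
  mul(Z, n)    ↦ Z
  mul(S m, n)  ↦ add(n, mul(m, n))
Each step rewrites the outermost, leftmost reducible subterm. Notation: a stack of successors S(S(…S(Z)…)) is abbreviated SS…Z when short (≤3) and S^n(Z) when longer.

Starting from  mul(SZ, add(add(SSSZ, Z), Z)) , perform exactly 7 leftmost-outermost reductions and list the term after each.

Answer: after 7 steps: S(S(add(add(add(SZ, Z), Z), mul(Z, add(add(SSSZ, Z), Z)))))

Working:
  start: mul(SZ, add(add(SSSZ, Z), Z))
  →1  add(add(add(SSSZ, Z), Z), mul(Z, add(add(SSSZ, Z), Z)))
  →2  add(add(S(add(SSZ, Z)), Z), mul(Z, add(add(SSSZ, Z), Z)))
  →3  add(S(add(add(SSZ, Z), Z)), mul(Z, add(add(SSSZ, Z), Z)))
  →4  S(add(add(add(SSZ, Z), Z), mul(Z, add(add(SSSZ, Z), Z))))
  →5  S(add(add(S(add(SZ, Z)), Z), mul(Z, add(add(SSSZ, Z), Z))))
  →6  S(add(S(add(add(SZ, Z), Z)), mul(Z, add(add(SSSZ, Z), Z))))
  →7  S(S(add(add(add(SZ, Z), Z), mul(Z, add(add(SSSZ, Z), Z)))))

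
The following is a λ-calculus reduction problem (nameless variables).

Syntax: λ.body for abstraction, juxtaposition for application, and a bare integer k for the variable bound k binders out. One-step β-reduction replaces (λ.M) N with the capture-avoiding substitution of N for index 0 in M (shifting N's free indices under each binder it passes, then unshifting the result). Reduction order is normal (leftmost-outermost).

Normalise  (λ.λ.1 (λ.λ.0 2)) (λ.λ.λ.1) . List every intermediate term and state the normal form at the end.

Answer: normal form = λ.λ.λ.1  (in 2 steps)

Reduction:
  start: (λ.λ.1 (λ.λ.0 2)) (λ.λ.λ.1)
  →1  λ.(λ.λ.λ.1) (λ.λ.0 2)
  →2  λ.λ.λ.1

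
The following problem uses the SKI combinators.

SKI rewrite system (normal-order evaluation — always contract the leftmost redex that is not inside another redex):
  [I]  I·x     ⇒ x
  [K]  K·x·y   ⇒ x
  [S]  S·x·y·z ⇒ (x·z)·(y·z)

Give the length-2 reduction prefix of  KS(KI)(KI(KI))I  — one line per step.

  start: KS(KI)(KI(KI))I
  step 1: S(KI(KI))I
  step 2: SII

Answer: after 2 steps: SII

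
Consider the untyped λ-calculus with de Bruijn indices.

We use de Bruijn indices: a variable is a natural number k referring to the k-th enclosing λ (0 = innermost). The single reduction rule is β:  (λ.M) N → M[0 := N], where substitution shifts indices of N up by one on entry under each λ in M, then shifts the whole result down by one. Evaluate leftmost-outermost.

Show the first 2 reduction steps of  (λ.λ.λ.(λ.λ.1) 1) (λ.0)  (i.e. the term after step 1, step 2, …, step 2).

  start: (λ.λ.λ.(λ.λ.1) 1) (λ.0)
  step 1: λ.λ.(λ.λ.1) 1
  step 2: λ.λ.λ.2

Answer: after 2 steps: λ.λ.λ.2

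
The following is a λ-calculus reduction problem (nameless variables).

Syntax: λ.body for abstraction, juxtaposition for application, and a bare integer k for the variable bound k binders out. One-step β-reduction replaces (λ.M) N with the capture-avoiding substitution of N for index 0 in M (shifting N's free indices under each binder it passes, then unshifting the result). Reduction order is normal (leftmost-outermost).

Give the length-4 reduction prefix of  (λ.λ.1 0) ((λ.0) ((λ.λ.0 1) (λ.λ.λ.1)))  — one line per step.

Answer: after 4 steps: λ.0 (λ.λ.λ.1)

Working:
  start: (λ.λ.1 0) ((λ.0) ((λ.λ.0 1) (λ.λ.λ.1)))
  →1  λ.(λ.0) ((λ.λ.0 1) (λ.λ.λ.1)) 0
  →2  λ.(λ.λ.0 1) (λ.λ.λ.1) 0
  →3  λ.(λ.0 (λ.λ.λ.1)) 0
  →4  λ.0 (λ.λ.λ.1)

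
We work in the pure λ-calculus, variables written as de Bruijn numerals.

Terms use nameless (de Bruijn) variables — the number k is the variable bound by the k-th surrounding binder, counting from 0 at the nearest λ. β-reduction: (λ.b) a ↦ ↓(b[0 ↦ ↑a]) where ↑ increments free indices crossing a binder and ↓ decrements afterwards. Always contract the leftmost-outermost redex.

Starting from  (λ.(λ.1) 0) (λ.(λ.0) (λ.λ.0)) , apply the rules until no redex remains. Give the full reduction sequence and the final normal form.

  start: (λ.(λ.1) 0) (λ.(λ.0) (λ.λ.0))
  [1] (λ.λ.(λ.0) (λ.λ.0)) (λ.(λ.0) (λ.λ.0))
  [2] λ.(λ.0) (λ.λ.0)
  [3] λ.λ.λ.0

Answer: normal form = λ.λ.λ.0  (in 3 steps)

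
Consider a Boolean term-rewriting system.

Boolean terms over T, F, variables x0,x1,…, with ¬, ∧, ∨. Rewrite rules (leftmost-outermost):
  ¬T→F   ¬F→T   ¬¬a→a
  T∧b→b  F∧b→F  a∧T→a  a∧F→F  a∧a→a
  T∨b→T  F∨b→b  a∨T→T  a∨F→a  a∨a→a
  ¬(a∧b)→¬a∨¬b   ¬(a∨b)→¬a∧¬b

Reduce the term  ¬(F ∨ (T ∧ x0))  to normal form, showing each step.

  start: ¬(F ∨ (T ∧ x0))
  [1] ¬F ∧ ¬(T ∧ x0)
  [2] T ∧ ¬(T ∧ x0)
  [3] ¬(T ∧ x0)
  [4] ¬T ∨ ¬x0
  [5] F ∨ ¬x0
  [6] ¬x0

Answer: normal form = ¬x0  (in 6 steps)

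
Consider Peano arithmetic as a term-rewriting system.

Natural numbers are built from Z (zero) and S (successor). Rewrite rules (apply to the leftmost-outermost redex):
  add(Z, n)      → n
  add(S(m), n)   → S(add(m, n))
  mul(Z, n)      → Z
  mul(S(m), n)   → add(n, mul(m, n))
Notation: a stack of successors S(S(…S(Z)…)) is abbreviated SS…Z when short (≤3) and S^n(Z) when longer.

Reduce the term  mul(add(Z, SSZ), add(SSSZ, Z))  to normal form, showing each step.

  start: mul(add(Z, SSZ), add(SSSZ, Z))
  step 1: mul(SSZ, add(SSSZ, Z))
  step 2: add(add(SSSZ, Z), mul(SZ, add(SSSZ, Z)))
  step 3: add(S(add(SSZ, Z)), mul(SZ, add(SSSZ, Z)))
  step 4: S(add(add(SSZ, Z), mul(SZ, add(SSSZ, Z))))
  step 5: S(add(S(add(SZ, Z)), mul(SZ, add(SSSZ, Z))))
  step 6: S(S(add(add(SZ, Z), mul(SZ, add(SSSZ, Z)))))
  step 7: S(S(add(S(add(Z, Z)), mul(SZ, add(SSSZ, Z)))))
  step 8: S(S(S(add(add(Z, Z), mul(SZ, add(SSSZ, Z))))))
  step 9: S(S(S(add(Z, mul(SZ, add(SSSZ, Z))))))
  step 10: S(S(S(mul(SZ, add(SSSZ, Z)))))
  step 11: S(S(S(add(add(SSSZ, Z), mul(Z, add(SSSZ, Z))))))
  step 12: S(S(S(add(S(add(SSZ, Z)), mul(Z, add(SSSZ, Z))))))
  step 13: S(S(S(S(add(add(SSZ, Z), mul(Z, add(SSSZ, Z)))))))
  step 14: S(S(S(S(add(S(add(SZ, Z)), mul(Z, add(SSSZ, Z)))))))
  step 15: S(S(S(S(S(add(add(SZ, Z), mul(Z, add(SSSZ, Z))))))))
  step 16: S(S(S(S(S(add(S(add(Z, Z)), mul(Z, add(SSSZ, Z))))))))
  step 17: S(S(S(S(S(S(add(add(Z, Z), mul(Z, add(SSSZ, Z)))))))))
  step 18: S(S(S(S(S(S(add(Z, mul(Z, add(SSSZ, Z)))))))))
  step 19: S(S(S(S(S(S(mul(Z, add(SSSZ, Z))))))))
  step 20: S^6(Z)

Answer: normal form = S^6(Z)  (in 20 steps)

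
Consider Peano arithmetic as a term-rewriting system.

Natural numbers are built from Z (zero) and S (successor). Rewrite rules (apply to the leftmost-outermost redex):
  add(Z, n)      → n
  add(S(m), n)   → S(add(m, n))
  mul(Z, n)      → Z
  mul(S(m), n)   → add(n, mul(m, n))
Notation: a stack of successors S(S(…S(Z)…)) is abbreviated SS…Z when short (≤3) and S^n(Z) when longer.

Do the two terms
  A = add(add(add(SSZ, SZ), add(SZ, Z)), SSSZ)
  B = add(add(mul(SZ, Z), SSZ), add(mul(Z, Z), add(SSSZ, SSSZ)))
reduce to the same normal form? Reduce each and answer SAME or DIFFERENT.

Term A:
  start: add(add(add(SSZ, SZ), add(SZ, Z)), SSSZ)
  [1] add(add(S(add(SZ, SZ)), add(SZ, Z)), SSSZ)
  [2] add(S(add(add(SZ, SZ), add(SZ, Z))), SSSZ)
  [3] S(add(add(add(SZ, SZ), add(SZ, Z)), SSSZ))
  [4] S(add(add(S(add(Z, SZ)), add(SZ, Z)), SSSZ))
  [5] S(add(S(add(add(Z, SZ), add(SZ, Z))), SSSZ))
  [6] S(S(add(add(add(Z, SZ), add(SZ, Z)), SSSZ)))
  [7] S(S(add(add(SZ, add(SZ, Z)), SSSZ)))
  [8] S(S(add(S(add(Z, add(SZ, Z))), SSSZ)))
  [9] S(S(S(add(add(Z, add(SZ, Z)), SSSZ))))
  [10] S(S(S(add(add(SZ, Z), SSSZ))))
  [11] S(S(S(add(S(add(Z, Z)), SSSZ))))
  [12] S(S(S(S(add(add(Z, Z), SSSZ)))))
  [13] S(S(S(S(add(Z, SSSZ)))))
  [14] S^7(Z)

Term B:
  start: add(add(mul(SZ, Z), SSZ), add(mul(Z, Z), add(SSSZ, SSSZ)))
  [1] add(add(add(Z, mul(Z, Z)), SSZ), add(mul(Z, Z), add(SSSZ, SSSZ)))
  [2] add(add(mul(Z, Z), SSZ), add(mul(Z, Z), add(SSSZ, SSSZ)))
  [3] add(add(Z, SSZ), add(mul(Z, Z), add(SSSZ, SSSZ)))
  [4] add(SSZ, add(mul(Z, Z), add(SSSZ, SSSZ)))
  [5] S(add(SZ, add(mul(Z, Z), add(SSSZ, SSSZ))))
  [6] S(S(add(Z, add(mul(Z, Z), add(SSSZ, SSSZ)))))
  [7] S(S(add(mul(Z, Z), add(SSSZ, SSSZ))))
  [8] S(S(add(Z, add(SSSZ, SSSZ))))
  [9] S(S(add(SSSZ, SSSZ)))
  [10] S(S(S(add(SSZ, SSSZ))))
  [11] S(S(S(S(add(SZ, SSSZ)))))
  [12] S(S(S(S(S(add(Z, SSSZ))))))
  [13] S^8(Z)

Answer: DIFFERENT — A ⇓ S^7(Z), B ⇓ S^8(Z)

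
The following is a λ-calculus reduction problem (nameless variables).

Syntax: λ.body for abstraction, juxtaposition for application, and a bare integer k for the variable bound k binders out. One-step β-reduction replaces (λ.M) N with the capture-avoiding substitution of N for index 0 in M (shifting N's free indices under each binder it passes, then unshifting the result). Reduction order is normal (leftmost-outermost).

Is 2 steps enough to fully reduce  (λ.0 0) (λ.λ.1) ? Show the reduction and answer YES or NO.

  start: (λ.0 0) (λ.λ.1)
  step 1: (λ.λ.1) (λ.λ.1)
  step 2: λ.λ.λ.1

Answer: YES — reaches normal form λ.λ.λ.1 in 2 ≤ 2 steps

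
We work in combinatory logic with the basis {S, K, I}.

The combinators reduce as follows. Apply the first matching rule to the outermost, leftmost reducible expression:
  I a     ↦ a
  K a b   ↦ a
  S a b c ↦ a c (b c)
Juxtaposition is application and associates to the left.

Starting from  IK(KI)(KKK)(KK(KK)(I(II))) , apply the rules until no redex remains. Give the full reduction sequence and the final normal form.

Answer: normal form = I  (in 3 steps)

Reduction:
  start: IK(KI)(KKK)(KK(KK)(I(II)))
  step 1: K(KI)(KKK)(KK(KK)(I(II)))
  step 2: KI(KK(KK)(I(II)))
  step 3: I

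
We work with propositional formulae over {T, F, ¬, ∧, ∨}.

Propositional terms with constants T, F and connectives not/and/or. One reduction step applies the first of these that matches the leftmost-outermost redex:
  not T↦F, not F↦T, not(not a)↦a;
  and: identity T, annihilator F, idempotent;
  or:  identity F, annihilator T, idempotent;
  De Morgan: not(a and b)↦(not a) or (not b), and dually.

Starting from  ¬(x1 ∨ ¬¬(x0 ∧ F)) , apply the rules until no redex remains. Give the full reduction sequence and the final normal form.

Answer: normal form = ¬x1  (in 6 steps)

Working:
  start: ¬(x1 ∨ ¬¬(x0 ∧ F))
  [1] ¬x1 ∧ ¬¬¬(x0 ∧ F)
  [2] ¬x1 ∧ ¬(x0 ∧ F)
  [3] ¬x1 ∧ (¬x0 ∨ ¬F)
  [4] ¬x1 ∧ (¬x0 ∨ T)
  [5] ¬x1 ∧ T
  [6] ¬x1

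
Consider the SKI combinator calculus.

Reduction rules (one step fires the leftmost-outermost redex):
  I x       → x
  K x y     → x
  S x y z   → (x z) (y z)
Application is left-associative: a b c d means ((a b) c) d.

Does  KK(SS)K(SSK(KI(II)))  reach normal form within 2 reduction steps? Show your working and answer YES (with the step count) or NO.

Answer: YES — reaches normal form K in 2 ≤ 2 steps

Derivation:
  start: KK(SS)K(SSK(KI(II)))
  [1] KK(SSK(KI(II)))
  [2] K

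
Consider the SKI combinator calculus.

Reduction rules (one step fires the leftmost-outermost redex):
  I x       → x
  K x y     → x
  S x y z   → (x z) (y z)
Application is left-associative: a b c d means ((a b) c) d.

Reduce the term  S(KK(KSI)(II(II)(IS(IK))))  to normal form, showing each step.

  start: S(KK(KSI)(II(II)(IS(IK))))
  [1] S(K(II(II)(IS(IK))))
  [2] S(K(I(II)(IS(IK))))
  [3] S(K(II(IS(IK))))
  [4] S(K(I(IS(IK))))
  [5] S(K(IS(IK)))
  [6] S(K(S(IK)))
  [7] S(K(SK))

Answer: normal form = S(K(SK))  (in 7 steps)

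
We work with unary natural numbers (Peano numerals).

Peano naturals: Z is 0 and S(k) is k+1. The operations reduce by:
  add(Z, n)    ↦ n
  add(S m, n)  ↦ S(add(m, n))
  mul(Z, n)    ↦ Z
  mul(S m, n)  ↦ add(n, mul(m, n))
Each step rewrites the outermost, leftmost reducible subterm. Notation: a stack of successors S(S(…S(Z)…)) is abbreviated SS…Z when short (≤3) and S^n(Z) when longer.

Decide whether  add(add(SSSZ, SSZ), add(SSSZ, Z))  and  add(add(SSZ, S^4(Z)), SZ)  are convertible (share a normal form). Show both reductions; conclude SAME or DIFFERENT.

Answer: DIFFERENT — A ⇓ S^8(Z), B ⇓ S^7(Z)

Derivation:
Term A:
  start: add(add(SSSZ, SSZ), add(SSSZ, Z))
  step 1: add(S(add(SSZ, SSZ)), add(SSSZ, Z))
  step 2: S(add(add(SSZ, SSZ), add(SSSZ, Z)))
  step 3: S(add(S(add(SZ, SSZ)), add(SSSZ, Z)))
  step 4: S(S(add(add(SZ, SSZ), add(SSSZ, Z))))
  step 5: S(S(add(S(add(Z, SSZ)), add(SSSZ, Z))))
  step 6: S(S(S(add(add(Z, SSZ), add(SSSZ, Z)))))
  step 7: S(S(S(add(SSZ, add(SSSZ, Z)))))
  step 8: S(S(S(S(add(SZ, add(SSSZ, Z))))))
  step 9: S(S(S(S(S(add(Z, add(SSSZ, Z)))))))
  step 10: S(S(S(S(S(add(SSSZ, Z))))))
  step 11: S(S(S(S(S(S(add(SSZ, Z)))))))
  step 12: S(S(S(S(S(S(S(add(SZ, Z))))))))
  step 13: S(S(S(S(S(S(S(S(add(Z, Z)))))))))
  step 14: S^8(Z)

Term B:
  start: add(add(SSZ, S^4(Z)), SZ)
  step 1: add(S(add(SZ, S^4(Z))), SZ)
  step 2: S(add(add(SZ, S^4(Z)), SZ))
  step 3: S(add(S(add(Z, S^4(Z))), SZ))
  step 4: S(S(add(add(Z, S^4(Z)), SZ)))
  step 5: S(S(add(S^4(Z), SZ)))
  step 6: S(S(S(add(SSSZ, SZ))))
  step 7: S(S(S(S(add(SSZ, SZ)))))
  step 8: S(S(S(S(S(add(SZ, SZ))))))
  step 9: S(S(S(S(S(S(add(Z, SZ)))))))
  step 10: S^7(Z)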